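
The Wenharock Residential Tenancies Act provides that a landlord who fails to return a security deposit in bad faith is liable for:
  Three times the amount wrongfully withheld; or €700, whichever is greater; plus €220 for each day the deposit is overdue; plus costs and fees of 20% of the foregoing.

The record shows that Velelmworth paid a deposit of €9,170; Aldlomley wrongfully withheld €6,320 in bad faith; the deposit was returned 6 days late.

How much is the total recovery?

€24,336

Trebled: 3 × €6,320 = €18,960
Minimum €700: €18,960 meets the minimum, no increase.
Late-return penalty: 6 × €220 = €1,320
Damages plus late penalty: €18,960 + €1,320 = €20,280
Costs and fees: 20% of €20,280 = €4,056
Total recovery: €20,280 + €4,056 = €24,336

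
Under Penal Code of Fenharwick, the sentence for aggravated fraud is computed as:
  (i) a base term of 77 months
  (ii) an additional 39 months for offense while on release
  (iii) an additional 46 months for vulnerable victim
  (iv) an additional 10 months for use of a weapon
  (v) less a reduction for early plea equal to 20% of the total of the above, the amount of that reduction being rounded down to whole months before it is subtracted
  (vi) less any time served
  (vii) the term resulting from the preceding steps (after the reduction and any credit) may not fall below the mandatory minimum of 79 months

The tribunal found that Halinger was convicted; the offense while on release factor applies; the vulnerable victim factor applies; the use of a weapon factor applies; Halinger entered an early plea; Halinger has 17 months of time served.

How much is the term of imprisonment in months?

Offense while on release enhancement: +39 months
Vulnerable victim enhancement: +46 months
Use of a weapon enhancement: +10 months
Adjusted term: 77 months + 39 months + 46 months + 10 months = 172 months
Early plea reduction: 20% of 172 months = 34 months (rounded down)
After reduction: 172 − 34 = 138 months
Less time served: 138 months − 17 months = 121 months
Minimum 79 months: 121 months meets the minimum, no increase.

Sentence: 121 months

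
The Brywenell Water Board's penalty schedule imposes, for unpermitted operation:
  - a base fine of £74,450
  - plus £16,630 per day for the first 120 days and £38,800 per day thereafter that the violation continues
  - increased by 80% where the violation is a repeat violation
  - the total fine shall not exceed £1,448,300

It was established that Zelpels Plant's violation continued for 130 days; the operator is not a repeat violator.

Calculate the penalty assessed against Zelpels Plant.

First 120 days: 120 × £16,630 = £1,995,600
Remaining days: (130 − 120) × £38,800 = £388,000
Per-day component: £1,995,600 + £388,000 = £2,383,600
Base plus per-day: £74,450 + £2,383,600 = £2,458,050
The operator is not a repeat violator: no 80% increase.
Cap at £1,448,300: £2,458,050 exceeds the cap → £1,448,300

£1,448,300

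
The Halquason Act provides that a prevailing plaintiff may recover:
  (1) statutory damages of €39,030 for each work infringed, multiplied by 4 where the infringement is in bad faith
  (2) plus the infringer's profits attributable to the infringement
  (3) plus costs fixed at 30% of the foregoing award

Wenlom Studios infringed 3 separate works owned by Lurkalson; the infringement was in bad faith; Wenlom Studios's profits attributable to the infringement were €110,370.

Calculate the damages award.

€752,349

Statutory damages: 3 × €39,030 = €117,090
Multiplied by 4: 4 × €117,090 = €468,360
Combined award: €468,360 + €110,370 = €578,730
Costs: 30% of €578,730 = €173,619
Award plus costs: €578,730 + €173,619 = €752,349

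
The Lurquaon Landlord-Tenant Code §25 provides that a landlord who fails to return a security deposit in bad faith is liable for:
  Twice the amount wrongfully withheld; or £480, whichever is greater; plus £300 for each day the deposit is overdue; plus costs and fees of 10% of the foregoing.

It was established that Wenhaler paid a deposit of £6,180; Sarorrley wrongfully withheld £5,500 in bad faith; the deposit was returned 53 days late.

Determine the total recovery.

Doubled: 2 × £5,500 = £11,000
Minimum £480: £11,000 meets the minimum, no increase.
Late-return penalty: 53 × £300 = £15,900
Damages plus late penalty: £11,000 + £15,900 = £26,900
Costs and fees: 10% of £26,900 = £2,690
Total recovery: £26,900 + £2,690 = £29,590

£29,590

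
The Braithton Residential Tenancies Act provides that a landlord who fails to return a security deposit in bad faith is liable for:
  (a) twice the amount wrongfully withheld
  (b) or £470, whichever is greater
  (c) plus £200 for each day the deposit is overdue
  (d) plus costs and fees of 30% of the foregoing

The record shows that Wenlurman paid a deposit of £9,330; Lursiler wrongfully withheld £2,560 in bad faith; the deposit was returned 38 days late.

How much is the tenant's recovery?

Doubled: 2 × £2,560 = £5,120
Minimum £470: £5,120 meets the minimum, no increase.
Late-return penalty: 38 × £200 = £7,600
Damages plus late penalty: £5,120 + £7,600 = £12,720
Costs and fees: 30% of £12,720 = £3,816
Total recovery: £12,720 + £3,816 = £16,536

£16,536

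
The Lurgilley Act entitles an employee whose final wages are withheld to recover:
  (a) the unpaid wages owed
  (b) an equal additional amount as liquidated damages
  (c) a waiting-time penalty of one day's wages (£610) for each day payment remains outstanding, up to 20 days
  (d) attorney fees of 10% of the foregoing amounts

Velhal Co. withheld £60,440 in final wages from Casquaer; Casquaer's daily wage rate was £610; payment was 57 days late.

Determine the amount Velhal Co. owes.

Total award: £146,388

Liquidated damages (equal amount): £60,440
Penalty days: min(57, 20) = 20
Waiting-time penalty: 20 × £610 = £12,200
Subtotal: £60,440 + £60,440 + £12,200 = £133,080
Attorney fees: 10% of £133,080 = £13,308
Total award: £133,080 + £13,308 = £146,388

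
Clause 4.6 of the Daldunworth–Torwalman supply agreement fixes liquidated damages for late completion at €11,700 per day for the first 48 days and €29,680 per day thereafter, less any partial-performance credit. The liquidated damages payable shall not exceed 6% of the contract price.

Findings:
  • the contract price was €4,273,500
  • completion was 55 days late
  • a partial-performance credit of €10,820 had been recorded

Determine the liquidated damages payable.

First 48 days: 48 × €11,700 = €561,600
Remaining days: (55 − 48) × €29,680 = €207,760
Accrued per-day damages: €561,600 + €207,760 = €769,360
Less partial-performance credit: €769,360 − €10,820 = €758,540
Cap: 6% of €4,273,500 = €256,410
Cap at €256,410: €758,540 exceeds the cap → €256,410

€256,410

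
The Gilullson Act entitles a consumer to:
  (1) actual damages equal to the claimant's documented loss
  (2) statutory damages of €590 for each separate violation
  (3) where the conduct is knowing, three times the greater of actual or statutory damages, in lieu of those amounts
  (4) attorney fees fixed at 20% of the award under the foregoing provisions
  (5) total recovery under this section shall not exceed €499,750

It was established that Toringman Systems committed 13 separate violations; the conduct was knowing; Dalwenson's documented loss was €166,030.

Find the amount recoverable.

Statutory damages: 13 × €590 = €7,670
Greater of actual damages (€166,030) or statutory damages (€7,670): €166,030
Trebled: 3 × €166,030 = €498,090
Attorney fees: 20% of €498,090 = €99,618
Total before cap: €498,090 + €99,618 = €597,708
Cap at €499,750: €597,708 exceeds the cap → €499,750

Total recovery: €499,750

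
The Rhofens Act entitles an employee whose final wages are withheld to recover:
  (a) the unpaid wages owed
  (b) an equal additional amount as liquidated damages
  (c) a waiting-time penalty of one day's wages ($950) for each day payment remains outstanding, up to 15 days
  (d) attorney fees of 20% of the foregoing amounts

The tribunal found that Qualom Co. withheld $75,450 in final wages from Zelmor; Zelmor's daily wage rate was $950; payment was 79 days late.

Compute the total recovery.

Liquidated damages (equal amount): $75,450
Penalty days: min(79, 15) = 15
Waiting-time penalty: 15 × $950 = $14,250
Subtotal: $75,450 + $75,450 + $14,250 = $165,150
Attorney fees: 20% of $165,150 = $33,030
Total award: $165,150 + $33,030 = $198,180

$198,180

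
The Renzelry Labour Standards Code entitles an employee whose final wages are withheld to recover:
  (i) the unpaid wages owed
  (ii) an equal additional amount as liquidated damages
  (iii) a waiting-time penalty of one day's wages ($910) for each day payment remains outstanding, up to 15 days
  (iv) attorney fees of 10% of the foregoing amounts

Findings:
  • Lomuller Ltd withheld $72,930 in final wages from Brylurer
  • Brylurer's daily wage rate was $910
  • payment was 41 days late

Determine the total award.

$175,461

Liquidated damages (equal amount): $72,930
Penalty days: min(41, 15) = 15
Waiting-time penalty: 15 × $910 = $13,650
Subtotal: $72,930 + $72,930 + $13,650 = $159,510
Attorney fees: 10% of $159,510 = $15,951
Total award: $159,510 + $15,951 = $175,461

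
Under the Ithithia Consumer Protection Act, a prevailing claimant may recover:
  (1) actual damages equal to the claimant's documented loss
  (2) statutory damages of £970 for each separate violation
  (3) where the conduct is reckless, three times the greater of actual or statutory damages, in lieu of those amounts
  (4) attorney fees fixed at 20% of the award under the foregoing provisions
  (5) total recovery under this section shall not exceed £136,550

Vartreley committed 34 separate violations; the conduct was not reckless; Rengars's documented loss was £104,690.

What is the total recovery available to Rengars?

Statutory damages: 34 × £970 = £32,980
Conduct not reckless: the in-lieu enhancement does not apply.
Actual plus statutory damages: £104,690 + £32,980 = £137,670
Attorney fees: 20% of £137,670 = £27,534
Total before cap: £137,670 + £27,534 = £165,204
Cap at £136,550: £165,204 exceeds the cap → £136,550

£136,550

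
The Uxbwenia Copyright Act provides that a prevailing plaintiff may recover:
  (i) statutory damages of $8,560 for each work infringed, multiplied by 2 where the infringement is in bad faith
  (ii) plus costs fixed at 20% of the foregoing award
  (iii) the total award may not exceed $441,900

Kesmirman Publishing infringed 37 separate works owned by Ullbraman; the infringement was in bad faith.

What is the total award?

Award: $441,900

Statutory damages: 37 × $8,560 = $316,720
Doubled: 2 × $316,720 = $633,440
Costs: 20% of $633,440 = $126,688
Award plus costs: $633,440 + $126,688 = $760,128
Cap at $441,900: $760,128 exceeds the cap → $441,900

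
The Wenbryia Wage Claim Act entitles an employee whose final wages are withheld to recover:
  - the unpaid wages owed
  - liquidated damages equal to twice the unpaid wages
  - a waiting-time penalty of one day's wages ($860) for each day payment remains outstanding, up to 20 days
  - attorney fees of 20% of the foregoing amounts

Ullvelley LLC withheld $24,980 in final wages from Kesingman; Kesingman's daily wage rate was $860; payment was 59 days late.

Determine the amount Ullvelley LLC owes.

Doubled: 2 × $24,980 = $49,960
Penalty days: min(59, 20) = 20
Waiting-time penalty: 20 × $860 = $17,200
Subtotal: $24,980 + $49,960 + $17,200 = $92,140
Attorney fees: 20% of $92,140 = $18,428
Total award: $92,140 + $18,428 = $110,568

$110,568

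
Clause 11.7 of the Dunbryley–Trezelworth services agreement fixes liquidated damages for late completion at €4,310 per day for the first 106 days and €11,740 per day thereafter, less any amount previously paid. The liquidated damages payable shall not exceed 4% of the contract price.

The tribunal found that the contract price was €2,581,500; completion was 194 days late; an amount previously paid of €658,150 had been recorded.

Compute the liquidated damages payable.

First 106 days: 106 × €4,310 = €456,860
Remaining days: (194 − 106) × €11,740 = €1,033,120
Accrued per-day damages: €456,860 + €1,033,120 = €1,489,980
Less amount previously paid: €1,489,980 − €658,150 = €831,830
Cap: 4% of €2,581,500 = €103,260
Cap at €103,260: €831,830 exceeds the cap → €103,260

€103,260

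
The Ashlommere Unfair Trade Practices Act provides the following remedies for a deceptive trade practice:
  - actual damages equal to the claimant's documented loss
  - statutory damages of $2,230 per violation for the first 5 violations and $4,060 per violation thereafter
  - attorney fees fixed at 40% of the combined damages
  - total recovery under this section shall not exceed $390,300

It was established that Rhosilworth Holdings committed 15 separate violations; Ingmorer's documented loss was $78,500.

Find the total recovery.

First 5 violations: 5 × $2,230 = $11,150
Remaining violations: (15 − 5) × $4,060 = $40,600
Statutory damages: $11,150 + $40,600 = $51,750
Combined damages: $78,500 + $51,750 = $130,250
Attorney fees: 40% of $130,250 = $52,100
Total before cap: $130,250 + $52,100 = $182,350
Cap at $390,300: $182,350 is within the cap, no reduction.

$182,350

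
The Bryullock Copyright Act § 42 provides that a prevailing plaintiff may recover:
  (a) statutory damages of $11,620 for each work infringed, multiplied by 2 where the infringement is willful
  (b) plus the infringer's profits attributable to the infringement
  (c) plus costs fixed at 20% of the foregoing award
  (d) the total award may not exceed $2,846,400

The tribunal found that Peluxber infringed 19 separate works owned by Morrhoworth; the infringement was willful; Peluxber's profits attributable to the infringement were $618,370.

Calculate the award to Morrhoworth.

Statutory damages: 19 × $11,620 = $220,780
Doubled: 2 × $220,780 = $441,560
Combined award: $441,560 + $618,370 = $1,059,930
Costs: 20% of $1,059,930 = $211,986
Award plus costs: $1,059,930 + $211,986 = $1,271,916
Cap at $2,846,400: $1,271,916 is within the cap, no reduction.

Award: $1,271,916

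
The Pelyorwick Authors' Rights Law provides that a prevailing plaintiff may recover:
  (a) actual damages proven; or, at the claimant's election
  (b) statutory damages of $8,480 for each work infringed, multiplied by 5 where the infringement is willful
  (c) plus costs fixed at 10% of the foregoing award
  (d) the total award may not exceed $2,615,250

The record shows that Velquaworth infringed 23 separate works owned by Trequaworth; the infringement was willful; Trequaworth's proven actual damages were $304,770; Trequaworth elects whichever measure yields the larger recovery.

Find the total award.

Statutory damages: 23 × $8,480 = $195,040
Multiplied by 5: 5 × $195,040 = $975,200
Greater of actual damages ($304,770) or enhanced statutory damages ($975,200): $975,200
Costs: 10% of $975,200 = $97,520
Award plus costs: $975,200 + $97,520 = $1,072,720
Cap at $2,615,250: $1,072,720 is within the cap, no reduction.

$1,072,720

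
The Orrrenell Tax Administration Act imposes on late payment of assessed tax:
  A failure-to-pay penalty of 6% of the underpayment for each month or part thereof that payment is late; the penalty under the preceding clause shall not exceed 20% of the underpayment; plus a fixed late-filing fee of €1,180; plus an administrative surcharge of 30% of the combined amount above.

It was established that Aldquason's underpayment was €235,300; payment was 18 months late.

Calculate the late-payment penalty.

Accrued rate: 6% × 18 = 108%, capped at 20% → 20%
Failure-to-pay penalty: 20% of €235,300 = €47,060
Penalty before surcharge: €47,060 + €1,180 = €48,240
Administrative surcharge: 30% of €48,240 = €14,472
Total penalty: €48,240 + €14,472 = €62,712

€62,712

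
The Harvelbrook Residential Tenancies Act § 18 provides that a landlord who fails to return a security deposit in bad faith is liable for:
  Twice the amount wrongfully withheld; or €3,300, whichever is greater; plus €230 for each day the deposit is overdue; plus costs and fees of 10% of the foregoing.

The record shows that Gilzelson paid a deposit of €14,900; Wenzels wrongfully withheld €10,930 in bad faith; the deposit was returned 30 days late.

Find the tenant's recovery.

€31,636

Doubled: 2 × €10,930 = €21,860
Minimum €3,300: €21,860 meets the minimum, no increase.
Late-return penalty: 30 × €230 = €6,900
Damages plus late penalty: €21,860 + €6,900 = €28,760
Costs and fees: 10% of €28,760 = €2,876
Total recovery: €28,760 + €2,876 = €31,636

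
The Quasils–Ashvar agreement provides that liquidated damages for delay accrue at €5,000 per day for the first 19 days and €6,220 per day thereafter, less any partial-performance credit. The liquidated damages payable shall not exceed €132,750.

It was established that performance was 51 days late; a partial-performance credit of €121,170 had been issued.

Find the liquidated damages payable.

€132,750

First 19 days: 19 × €5,000 = €95,000
Remaining days: (51 − 19) × €6,220 = €199,040
Accrued per-day damages: €95,000 + €199,040 = €294,040
Less partial-performance credit: €294,040 − €121,170 = €172,870
Cap at €132,750: €172,870 exceeds the cap → €132,750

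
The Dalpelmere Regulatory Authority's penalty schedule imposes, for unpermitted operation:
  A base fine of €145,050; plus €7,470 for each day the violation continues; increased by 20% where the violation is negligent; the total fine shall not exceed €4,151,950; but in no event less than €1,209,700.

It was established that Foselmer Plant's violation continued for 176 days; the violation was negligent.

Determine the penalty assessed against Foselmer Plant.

Per-day component: 176 × €7,470 = €1,314,720
Base plus per-day: €145,050 + €1,314,720 = €1,459,770
Enhancement: 20% of €1,459,770 = €291,954
Enhanced fine: €1,459,770 + €291,954 = €1,751,724
Cap at €4,151,950: €1,751,724 is within the cap, no reduction.
Minimum €1,209,700: €1,751,724 meets the minimum, no increase.

Civil penalty: €1,751,724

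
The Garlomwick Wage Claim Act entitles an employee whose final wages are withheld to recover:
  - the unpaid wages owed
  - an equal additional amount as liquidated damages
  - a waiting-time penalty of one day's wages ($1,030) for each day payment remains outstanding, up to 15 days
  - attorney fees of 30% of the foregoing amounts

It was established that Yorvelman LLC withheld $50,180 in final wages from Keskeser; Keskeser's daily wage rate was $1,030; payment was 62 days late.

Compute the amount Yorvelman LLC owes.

Liquidated damages (equal amount): $50,180
Penalty days: min(62, 15) = 15
Waiting-time penalty: 15 × $1,030 = $15,450
Subtotal: $50,180 + $50,180 + $15,450 = $115,810
Attorney fees: 30% of $115,810 = $34,743
Total award: $115,810 + $34,743 = $150,553

$150,553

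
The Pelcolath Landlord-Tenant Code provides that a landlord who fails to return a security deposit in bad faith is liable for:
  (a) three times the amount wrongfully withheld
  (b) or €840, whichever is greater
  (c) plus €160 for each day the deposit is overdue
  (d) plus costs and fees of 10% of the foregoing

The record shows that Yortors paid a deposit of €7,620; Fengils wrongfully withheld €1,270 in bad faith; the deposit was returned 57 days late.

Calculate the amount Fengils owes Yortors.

€14,223

Trebled: 3 × €1,270 = €3,810
Minimum €840: €3,810 meets the minimum, no increase.
Late-return penalty: 57 × €160 = €9,120
Damages plus late penalty: €3,810 + €9,120 = €12,930
Costs and fees: 10% of €12,930 = €1,293
Total recovery: €12,930 + €1,293 = €14,223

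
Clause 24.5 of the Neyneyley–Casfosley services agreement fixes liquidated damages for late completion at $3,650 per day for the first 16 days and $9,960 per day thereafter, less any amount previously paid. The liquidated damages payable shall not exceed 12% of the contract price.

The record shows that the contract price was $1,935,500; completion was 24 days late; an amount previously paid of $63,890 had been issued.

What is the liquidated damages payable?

$74,190

First 16 days: 16 × $3,650 = $58,400
Remaining days: (24 − 16) × $9,960 = $79,680
Accrued per-day damages: $58,400 + $79,680 = $138,080
Less amount previously paid: $138,080 − $63,890 = $74,190
Cap: 12% of $1,935,500 = $232,260
Cap at $232,260: $74,190 is within the cap, no reduction.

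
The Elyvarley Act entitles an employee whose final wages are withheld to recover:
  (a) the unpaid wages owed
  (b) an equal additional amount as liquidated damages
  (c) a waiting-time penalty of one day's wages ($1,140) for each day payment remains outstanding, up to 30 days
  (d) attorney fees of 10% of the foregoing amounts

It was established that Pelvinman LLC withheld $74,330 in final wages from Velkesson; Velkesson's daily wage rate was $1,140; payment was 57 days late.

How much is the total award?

$201,146

Liquidated damages (equal amount): $74,330
Penalty days: min(57, 30) = 30
Waiting-time penalty: 30 × $1,140 = $34,200
Subtotal: $74,330 + $74,330 + $34,200 = $182,860
Attorney fees: 10% of $182,860 = $18,286
Total award: $182,860 + $18,286 = $201,146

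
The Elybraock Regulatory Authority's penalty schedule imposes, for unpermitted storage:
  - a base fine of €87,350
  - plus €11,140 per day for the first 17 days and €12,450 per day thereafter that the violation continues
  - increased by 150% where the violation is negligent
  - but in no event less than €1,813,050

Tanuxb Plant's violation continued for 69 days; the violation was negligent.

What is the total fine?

€2,310,325

First 17 days: 17 × €11,140 = €189,380
Remaining days: (69 − 17) × €12,450 = €647,400
Per-day component: €189,380 + €647,400 = €836,780
Base plus per-day: €87,350 + €836,780 = €924,130
Enhancement: 150% of €924,130 = €1,386,195
Enhanced fine: €924,130 + €1,386,195 = €2,310,325
Minimum €1,813,050: €2,310,325 meets the minimum, no increase.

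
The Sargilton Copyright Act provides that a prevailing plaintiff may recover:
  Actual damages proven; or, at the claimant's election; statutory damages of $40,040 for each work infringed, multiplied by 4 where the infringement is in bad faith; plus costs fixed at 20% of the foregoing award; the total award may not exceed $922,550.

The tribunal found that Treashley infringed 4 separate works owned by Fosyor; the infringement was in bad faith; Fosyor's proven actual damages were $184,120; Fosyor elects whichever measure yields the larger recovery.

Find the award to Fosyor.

Statutory damages: 4 × $40,040 = $160,160
Multiplied by 4: 4 × $160,160 = $640,640
Greater of actual damages ($184,120) or enhanced statutory damages ($640,640): $640,640
Costs: 20% of $640,640 = $128,128
Award plus costs: $640,640 + $128,128 = $768,768
Cap at $922,550: $768,768 is within the cap, no reduction.

Award: $768,768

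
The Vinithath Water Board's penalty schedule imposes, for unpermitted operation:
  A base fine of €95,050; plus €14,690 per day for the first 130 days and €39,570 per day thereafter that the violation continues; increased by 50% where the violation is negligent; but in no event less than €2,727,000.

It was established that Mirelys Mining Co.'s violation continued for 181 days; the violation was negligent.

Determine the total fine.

First 130 days: 130 × €14,690 = €1,909,700
Remaining days: (181 − 130) × €39,570 = €2,018,070
Per-day component: €1,909,700 + €2,018,070 = €3,927,770
Base plus per-day: €95,050 + €3,927,770 = €4,022,820
Enhancement: 50% of €4,022,820 = €2,011,410
Enhanced fine: €4,022,820 + €2,011,410 = €6,034,230
Minimum €2,727,000: €6,034,230 meets the minimum, no increase.

€6,034,230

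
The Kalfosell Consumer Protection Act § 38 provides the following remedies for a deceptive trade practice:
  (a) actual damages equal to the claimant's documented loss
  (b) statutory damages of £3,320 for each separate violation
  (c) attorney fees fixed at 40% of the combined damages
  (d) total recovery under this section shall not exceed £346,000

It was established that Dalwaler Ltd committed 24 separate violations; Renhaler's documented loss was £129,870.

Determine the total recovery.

Statutory damages: 24 × £3,320 = £79,680
Combined damages: £129,870 + £79,680 = £209,550
Attorney fees: 40% of £209,550 = £83,820
Total before cap: £209,550 + £83,820 = £293,370
Cap at £346,000: £293,370 is within the cap, no reduction.

£293,370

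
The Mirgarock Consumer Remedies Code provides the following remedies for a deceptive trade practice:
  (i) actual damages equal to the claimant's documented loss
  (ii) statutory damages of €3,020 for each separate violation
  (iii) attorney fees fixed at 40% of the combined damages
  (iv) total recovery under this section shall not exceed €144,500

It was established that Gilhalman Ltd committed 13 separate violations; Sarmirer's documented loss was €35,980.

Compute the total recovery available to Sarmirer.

Statutory damages: 13 × €3,020 = €39,260
Combined damages: €35,980 + €39,260 = €75,240
Attorney fees: 40% of €75,240 = €30,096
Total before cap: €75,240 + €30,096 = €105,336
Cap at €144,500: €105,336 is within the cap, no reduction.

€105,336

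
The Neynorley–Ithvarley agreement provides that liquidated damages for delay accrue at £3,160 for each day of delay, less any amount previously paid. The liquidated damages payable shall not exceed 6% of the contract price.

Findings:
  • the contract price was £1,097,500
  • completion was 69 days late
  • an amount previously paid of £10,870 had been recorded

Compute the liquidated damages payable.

Per-day damages: 69 × £3,160 = £218,040
Less amount previously paid: £218,040 − £10,870 = £207,170
Cap: 6% of £1,097,500 = £65,850
Cap at £65,850: £207,170 exceeds the cap → £65,850

Liquidated damages: £65,850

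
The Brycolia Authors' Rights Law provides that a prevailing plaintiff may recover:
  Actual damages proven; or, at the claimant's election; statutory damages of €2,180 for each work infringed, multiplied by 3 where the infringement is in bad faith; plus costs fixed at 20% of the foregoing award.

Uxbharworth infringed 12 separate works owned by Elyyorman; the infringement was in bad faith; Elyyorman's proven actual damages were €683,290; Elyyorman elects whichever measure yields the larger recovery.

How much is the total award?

€819,948

Statutory damages: 12 × €2,180 = €26,160
Trebled: 3 × €26,160 = €78,480
Greater of actual damages (€683,290) or enhanced statutory damages (€78,480): €683,290
Costs: 20% of €683,290 = €136,658
Award plus costs: €683,290 + €136,658 = €819,948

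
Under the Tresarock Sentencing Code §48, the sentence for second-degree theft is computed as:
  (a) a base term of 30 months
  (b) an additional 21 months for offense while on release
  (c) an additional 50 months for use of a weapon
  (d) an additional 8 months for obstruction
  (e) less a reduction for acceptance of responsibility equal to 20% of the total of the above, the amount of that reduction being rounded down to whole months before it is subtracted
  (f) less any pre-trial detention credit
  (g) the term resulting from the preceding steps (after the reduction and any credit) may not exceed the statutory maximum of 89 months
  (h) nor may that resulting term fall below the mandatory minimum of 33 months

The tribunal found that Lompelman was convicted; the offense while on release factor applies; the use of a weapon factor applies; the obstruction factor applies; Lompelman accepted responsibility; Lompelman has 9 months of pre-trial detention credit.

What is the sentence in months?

Offense while on release enhancement: +21 months
Use of a weapon enhancement: +50 months
Obstruction enhancement: +8 months
Adjusted term: 30 months + 21 months + 50 months + 8 months = 109 months
Acceptance of responsibility reduction: 20% of 109 months = 21 months (rounded down)
After reduction: 109 − 21 = 88 months
Less pre-trial detention credit: 88 months − 9 months = 79 months
Cap at 89 months: 79 months is within the cap, no reduction.
Minimum 33 months: 79 months meets the minimum, no increase.

79 months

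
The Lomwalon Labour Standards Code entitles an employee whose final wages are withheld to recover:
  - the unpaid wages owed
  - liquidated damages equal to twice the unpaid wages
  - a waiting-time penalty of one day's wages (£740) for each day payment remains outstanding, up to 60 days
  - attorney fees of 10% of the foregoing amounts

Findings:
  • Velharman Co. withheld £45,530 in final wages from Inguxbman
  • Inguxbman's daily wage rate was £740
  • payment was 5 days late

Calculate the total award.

Doubled: 2 × £45,530 = £91,060
Penalty days: min(5, 60) = 5
Waiting-time penalty: 5 × £740 = £3,700
Subtotal: £45,530 + £91,060 + £3,700 = £140,290
Attorney fees: 10% of £140,290 = £14,029
Total award: £140,290 + £14,029 = £154,319

£154,319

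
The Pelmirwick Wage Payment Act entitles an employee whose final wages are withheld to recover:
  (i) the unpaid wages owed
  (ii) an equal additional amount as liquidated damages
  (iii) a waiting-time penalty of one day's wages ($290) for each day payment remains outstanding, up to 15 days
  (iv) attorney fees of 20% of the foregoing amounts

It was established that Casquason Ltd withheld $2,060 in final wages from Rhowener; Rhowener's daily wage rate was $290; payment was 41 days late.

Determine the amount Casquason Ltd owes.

Liquidated damages (equal amount): $2,060
Penalty days: min(41, 15) = 15
Waiting-time penalty: 15 × $290 = $4,350
Subtotal: $2,060 + $2,060 + $4,350 = $8,470
Attorney fees: 20% of $8,470 = $1,694
Total award: $8,470 + $1,694 = $10,164

$10,164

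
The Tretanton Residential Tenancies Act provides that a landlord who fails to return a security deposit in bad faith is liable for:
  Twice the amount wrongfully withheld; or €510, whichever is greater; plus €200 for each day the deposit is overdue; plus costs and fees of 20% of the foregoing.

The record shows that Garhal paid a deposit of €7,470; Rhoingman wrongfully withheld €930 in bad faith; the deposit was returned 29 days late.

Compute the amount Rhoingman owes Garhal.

Doubled: 2 × €930 = €1,860
Minimum €510: €1,860 meets the minimum, no increase.
Late-return penalty: 29 × €200 = €5,800
Damages plus late penalty: €1,860 + €5,800 = €7,660
Costs and fees: 20% of €7,660 = €1,532
Total recovery: €7,660 + €1,532 = €9,192

€9,192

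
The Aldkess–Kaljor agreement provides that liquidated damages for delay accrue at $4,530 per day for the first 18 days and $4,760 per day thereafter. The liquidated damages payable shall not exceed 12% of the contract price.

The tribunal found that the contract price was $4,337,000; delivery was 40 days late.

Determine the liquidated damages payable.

First 18 days: 18 × $4,530 = $81,540
Remaining days: (40 − 18) × $4,760 = $104,720
Accrued per-day damages: $81,540 + $104,720 = $186,260
Cap: 12% of $4,337,000 = $520,440
Cap at $520,440: $186,260 is within the cap, no reduction.

$186,260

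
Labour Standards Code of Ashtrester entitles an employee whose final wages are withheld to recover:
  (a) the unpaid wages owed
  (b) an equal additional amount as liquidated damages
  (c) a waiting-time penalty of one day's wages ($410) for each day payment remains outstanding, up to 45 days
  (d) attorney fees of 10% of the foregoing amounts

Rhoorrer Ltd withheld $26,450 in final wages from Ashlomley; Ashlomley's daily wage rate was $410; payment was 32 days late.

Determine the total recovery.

Total award: $72,622

Liquidated damages (equal amount): $26,450
Penalty days: min(32, 45) = 32
Waiting-time penalty: 32 × $410 = $13,120
Subtotal: $26,450 + $26,450 + $13,120 = $66,020
Attorney fees: 10% of $66,020 = $6,602
Total award: $66,020 + $6,602 = $72,622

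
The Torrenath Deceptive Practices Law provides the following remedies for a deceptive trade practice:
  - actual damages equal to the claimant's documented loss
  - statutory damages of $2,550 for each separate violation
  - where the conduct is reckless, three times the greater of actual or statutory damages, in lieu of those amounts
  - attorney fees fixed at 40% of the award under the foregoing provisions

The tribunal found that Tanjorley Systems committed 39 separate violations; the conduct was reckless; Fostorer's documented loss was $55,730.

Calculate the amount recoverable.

Statutory damages: 39 × $2,550 = $99,450
Greater of actual damages ($55,730) or statutory damages ($99,450): $99,450
Trebled: 3 × $99,450 = $298,350
Attorney fees: 40% of $298,350 = $119,340
Total recovery: $298,350 + $119,340 = $417,690

$417,690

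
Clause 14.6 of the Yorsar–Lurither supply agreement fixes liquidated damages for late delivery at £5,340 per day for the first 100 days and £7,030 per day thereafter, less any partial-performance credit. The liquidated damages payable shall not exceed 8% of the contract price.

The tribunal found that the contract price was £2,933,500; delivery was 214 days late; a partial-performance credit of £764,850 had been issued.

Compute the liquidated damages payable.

£234,680

First 100 days: 100 × £5,340 = £534,000
Remaining days: (214 − 100) × £7,030 = £801,420
Accrued per-day damages: £534,000 + £801,420 = £1,335,420
Less partial-performance credit: £1,335,420 − £764,850 = £570,570
Cap: 8% of £2,933,500 = £234,680
Cap at £234,680: £570,570 exceeds the cap → £234,680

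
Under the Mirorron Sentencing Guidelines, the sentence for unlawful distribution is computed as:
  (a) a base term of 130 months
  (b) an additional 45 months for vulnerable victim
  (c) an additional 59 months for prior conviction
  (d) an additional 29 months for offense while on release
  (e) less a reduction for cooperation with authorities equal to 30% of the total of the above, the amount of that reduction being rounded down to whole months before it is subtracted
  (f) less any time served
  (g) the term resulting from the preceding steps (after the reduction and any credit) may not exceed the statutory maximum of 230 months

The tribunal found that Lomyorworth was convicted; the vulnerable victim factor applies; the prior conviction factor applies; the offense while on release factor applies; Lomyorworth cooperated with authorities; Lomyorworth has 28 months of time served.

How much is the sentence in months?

Vulnerable victim enhancement: +45 months
Prior conviction enhancement: +59 months
Offense while on release enhancement: +29 months
Adjusted term: 130 months + 45 months + 59 months + 29 months = 263 months
Cooperation with authorities reduction: 30% of 263 months = 78 months (rounded down)
After reduction: 263 − 78 = 185 months
Less time served: 185 months − 28 months = 157 months
Cap at 230 months: 157 months is within the cap, no reduction.

Sentence: 157 months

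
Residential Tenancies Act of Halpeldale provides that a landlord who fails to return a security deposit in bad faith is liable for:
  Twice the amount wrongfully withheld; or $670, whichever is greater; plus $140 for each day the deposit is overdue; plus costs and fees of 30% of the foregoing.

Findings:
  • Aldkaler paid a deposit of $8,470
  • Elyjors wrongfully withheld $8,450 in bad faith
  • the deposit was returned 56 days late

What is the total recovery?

Doubled: 2 × $8,450 = $16,900
Minimum $670: $16,900 meets the minimum, no increase.
Late-return penalty: 56 × $140 = $7,840
Damages plus late penalty: $16,900 + $7,840 = $24,740
Costs and fees: 30% of $24,740 = $7,422
Total recovery: $24,740 + $7,422 = $32,162

Recovery: $32,162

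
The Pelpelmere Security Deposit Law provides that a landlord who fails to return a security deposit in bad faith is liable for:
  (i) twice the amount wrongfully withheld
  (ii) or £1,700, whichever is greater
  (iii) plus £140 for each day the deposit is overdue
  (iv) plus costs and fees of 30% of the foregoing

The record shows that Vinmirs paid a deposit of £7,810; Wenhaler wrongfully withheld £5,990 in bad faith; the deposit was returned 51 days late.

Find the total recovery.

£24,856

Doubled: 2 × £5,990 = £11,980
Minimum £1,700: £11,980 meets the minimum, no increase.
Late-return penalty: 51 × £140 = £7,140
Damages plus late penalty: £11,980 + £7,140 = £19,120
Costs and fees: 30% of £19,120 = £5,736
Total recovery: £19,120 + £5,736 = £24,856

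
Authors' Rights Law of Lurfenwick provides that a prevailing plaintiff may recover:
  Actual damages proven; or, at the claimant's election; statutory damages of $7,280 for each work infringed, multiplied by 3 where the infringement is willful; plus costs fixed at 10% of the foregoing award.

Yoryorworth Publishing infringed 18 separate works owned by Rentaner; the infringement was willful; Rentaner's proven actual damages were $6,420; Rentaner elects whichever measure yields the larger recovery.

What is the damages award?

$432,432

Statutory damages: 18 × $7,280 = $131,040
Trebled: 3 × $131,040 = $393,120
Greater of actual damages ($6,420) or enhanced statutory damages ($393,120): $393,120
Costs: 10% of $393,120 = $39,312
Award plus costs: $393,120 + $39,312 = $432,432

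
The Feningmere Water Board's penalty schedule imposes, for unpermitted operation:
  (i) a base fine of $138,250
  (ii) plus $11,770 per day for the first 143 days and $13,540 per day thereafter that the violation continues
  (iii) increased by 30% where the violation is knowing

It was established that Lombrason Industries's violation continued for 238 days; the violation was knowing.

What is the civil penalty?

$4,039,958

First 143 days: 143 × $11,770 = $1,683,110
Remaining days: (238 − 143) × $13,540 = $1,286,300
Per-day component: $1,683,110 + $1,286,300 = $2,969,410
Base plus per-day: $138,250 + $2,969,410 = $3,107,660
Enhancement: 30% of $3,107,660 = $932,298
Enhanced fine: $3,107,660 + $932,298 = $4,039,958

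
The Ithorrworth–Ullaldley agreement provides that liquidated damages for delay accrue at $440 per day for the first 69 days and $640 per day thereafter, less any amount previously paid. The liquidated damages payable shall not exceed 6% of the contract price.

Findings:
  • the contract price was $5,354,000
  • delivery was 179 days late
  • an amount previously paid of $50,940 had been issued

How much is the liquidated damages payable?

First 69 days: 69 × $440 = $30,360
Remaining days: (179 − 69) × $640 = $70,400
Accrued per-day damages: $30,360 + $70,400 = $100,760
Less amount previously paid: $100,760 − $50,940 = $49,820
Cap: 6% of $5,354,000 = $321,240
Cap at $321,240: $49,820 is within the cap, no reduction.

$49,820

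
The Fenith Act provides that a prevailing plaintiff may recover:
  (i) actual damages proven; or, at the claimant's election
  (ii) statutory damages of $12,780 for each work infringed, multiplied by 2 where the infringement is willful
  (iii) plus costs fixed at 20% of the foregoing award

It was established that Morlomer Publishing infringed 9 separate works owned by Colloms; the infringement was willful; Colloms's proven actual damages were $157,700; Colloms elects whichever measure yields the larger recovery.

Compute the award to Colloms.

$276,048

Statutory damages: 9 × $12,780 = $115,020
Doubled: 2 × $115,020 = $230,040
Greater of actual damages ($157,700) or enhanced statutory damages ($230,040): $230,040
Costs: 20% of $230,040 = $46,008
Award plus costs: $230,040 + $46,008 = $276,048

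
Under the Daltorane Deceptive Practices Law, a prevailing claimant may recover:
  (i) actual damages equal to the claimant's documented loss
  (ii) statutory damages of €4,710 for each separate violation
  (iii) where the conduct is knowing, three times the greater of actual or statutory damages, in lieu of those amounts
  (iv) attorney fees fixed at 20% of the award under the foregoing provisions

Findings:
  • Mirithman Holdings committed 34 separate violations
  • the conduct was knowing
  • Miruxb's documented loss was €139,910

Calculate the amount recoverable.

Statutory damages: 34 × €4,710 = €160,140
Greater of actual damages (€139,910) or statutory damages (€160,140): €160,140
Trebled: 3 × €160,140 = €480,420
Attorney fees: 20% of €480,420 = €96,084
Total recovery: €480,420 + €96,084 = €576,504

€576,504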